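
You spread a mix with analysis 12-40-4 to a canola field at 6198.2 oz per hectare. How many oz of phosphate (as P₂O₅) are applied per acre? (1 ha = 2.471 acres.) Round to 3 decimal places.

1003.351 oz P₂O₅ per acre

P₂O₅ per hectare = 6198.2 × 40% = 2479.28 oz.
Convert to per acre: 2479.28 × 0.404694 = 1003.3509 oz.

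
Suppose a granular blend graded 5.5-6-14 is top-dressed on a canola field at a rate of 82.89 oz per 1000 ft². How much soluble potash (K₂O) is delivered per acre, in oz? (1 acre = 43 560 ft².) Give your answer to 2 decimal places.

K₂O per 1000 ft² = 82.89 × 14% = 11.6046 oz.
Convert to per acre: 11.6046 × 43.56 = 505.496 oz.

505.50 oz K₂O per acre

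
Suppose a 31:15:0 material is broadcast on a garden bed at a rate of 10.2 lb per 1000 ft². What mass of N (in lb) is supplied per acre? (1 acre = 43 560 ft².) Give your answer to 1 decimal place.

137.7 lb N per acre

nitrogen per 1000 ft² = 10.2 × 31% = 3.162 lb.
Convert to per acre: 3.162 × 43.56 = 137.737 lb.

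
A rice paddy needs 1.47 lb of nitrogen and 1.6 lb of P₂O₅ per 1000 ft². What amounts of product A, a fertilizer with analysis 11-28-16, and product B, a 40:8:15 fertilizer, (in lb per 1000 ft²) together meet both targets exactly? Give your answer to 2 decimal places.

Let a = lb of product A, b = lb of product B (per 1000 ft²).
N: 0.11·a + 0.4·b = 1.47
P₂O₅: 0.28·a + 0.08·b = 1.6
Eliminate a: (row1) − 0.11/0.28·(row2) → 0.368571·b = 0.841429, so b = 2.28295.
Back-substitute: a = (1.47 − 0.4·2.28295) / 0.11 = 5.06202.

5.06 lb product A, 2.28 lb product B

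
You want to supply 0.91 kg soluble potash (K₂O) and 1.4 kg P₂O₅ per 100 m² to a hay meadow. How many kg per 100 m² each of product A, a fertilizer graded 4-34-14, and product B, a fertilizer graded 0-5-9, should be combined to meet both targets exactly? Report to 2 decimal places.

3.41 kg product A, 4.81 kg product B

Per-100 m² balance (a = product A, b = product B):
K₂O: 0.14·a + 0.09·b = 0.91
P₂O₅: 0.34·a + 0.05·b = 1.4
Solving simultaneously: a = 3.41102, b = 4.80508.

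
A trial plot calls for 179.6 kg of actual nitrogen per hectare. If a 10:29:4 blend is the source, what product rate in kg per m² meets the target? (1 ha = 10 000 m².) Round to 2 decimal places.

0.18 kg of product per sq m

Product per hectare = 179.6 / 10% = 1796 kg.
Convert to per m²: 1796 × 0.0001 = 0.1796 kg.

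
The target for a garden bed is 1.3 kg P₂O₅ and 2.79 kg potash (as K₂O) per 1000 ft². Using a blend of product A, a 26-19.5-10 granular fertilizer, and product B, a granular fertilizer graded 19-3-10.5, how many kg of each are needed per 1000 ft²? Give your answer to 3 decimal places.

3.021 kg product A, 23.694 kg product B

With a, b = kg per 1000 ft² of product A and product B:
P₂O₅: 0.195·a + 0.03·b = 1.3
K₂O: 0.1·a + 0.105·b = 2.79
Eliminate b: (row1) − 0.03/0.105·(row2) → 0.166429·a = 0.502857, so a = 3.02146.
Then b = (2.79 − 0.1·3.02146) / 0.105 = 23.6938.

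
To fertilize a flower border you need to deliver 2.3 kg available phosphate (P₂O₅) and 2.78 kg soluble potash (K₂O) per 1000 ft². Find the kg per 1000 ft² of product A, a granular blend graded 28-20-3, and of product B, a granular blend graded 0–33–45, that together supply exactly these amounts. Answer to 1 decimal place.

With a, b = kg per 1000 ft² of product A and product B:
P₂O₅: 0.2·a + 0.33·b = 2.3
K₂O: 0.03·a + 0.45·b = 2.78
Solving simultaneously: a = 1.46816, b = 6.0799.

1.5 kg product A, 6.1 kg product B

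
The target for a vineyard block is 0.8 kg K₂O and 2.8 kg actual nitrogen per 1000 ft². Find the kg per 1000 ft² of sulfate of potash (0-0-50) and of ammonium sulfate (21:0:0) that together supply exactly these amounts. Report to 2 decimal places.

1.60 kg sulfate of potash, 13.33 kg ammonium sulfate

With a, b = kg per 1000 ft² of sulfate of potash and ammonium sulfate:
K₂O: 0.5·a + 0·b = 0.8
N: 0·a + 0.21·b = 2.8
Solving simultaneously: a = 1.6, b = 13.3333.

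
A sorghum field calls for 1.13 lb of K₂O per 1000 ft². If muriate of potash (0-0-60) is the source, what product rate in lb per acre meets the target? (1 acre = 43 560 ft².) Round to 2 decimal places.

Product per 1000 ft² = 1.13 / 60% = 1.88333 lb.
Convert to per acre: 1.88333 × 43.56 = 82.038 lb.

82.04 lb of product per acre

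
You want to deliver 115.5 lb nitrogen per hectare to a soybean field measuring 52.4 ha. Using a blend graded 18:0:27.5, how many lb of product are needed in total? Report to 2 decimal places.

Product per hectare = 115.5 / 18% = 641.667 lb.
Total product = 641.667 × 52.4 = 33623.333 lb.

33623.33 lb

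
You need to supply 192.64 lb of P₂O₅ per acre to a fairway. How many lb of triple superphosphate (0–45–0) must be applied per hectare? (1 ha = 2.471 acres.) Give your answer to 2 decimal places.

Product per acre = 192.64 / 45% = 428.089 lb.
Convert to per hectare: 428.089 × 2.471 = 1057.808 lb.

1057.81 lb of product per hectare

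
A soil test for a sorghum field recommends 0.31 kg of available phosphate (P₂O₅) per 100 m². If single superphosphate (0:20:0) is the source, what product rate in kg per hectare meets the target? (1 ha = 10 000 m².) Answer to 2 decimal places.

155.00 kg of product per hectare

Product per 100 m² = 0.31 / 20% = 1.55 kg.
Convert to per hectare: 1.55 × 100 = 155 kg.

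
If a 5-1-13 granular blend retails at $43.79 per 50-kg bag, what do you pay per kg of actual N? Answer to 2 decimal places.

N in bag = 50 × 5% = 2.5 kg.
Cost per kg N = $43.79 / 2.5 = $17.5160.

$17.52 per kg N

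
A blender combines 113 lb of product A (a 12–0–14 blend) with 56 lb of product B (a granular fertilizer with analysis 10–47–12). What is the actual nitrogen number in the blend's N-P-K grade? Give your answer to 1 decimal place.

11.3% N

Total mass = 113 + 56 = 169 lb.
N mass = 12%×113 + 10%×56 = 19.16 lb.
% N = 19.16 / 169 = 11.3373%.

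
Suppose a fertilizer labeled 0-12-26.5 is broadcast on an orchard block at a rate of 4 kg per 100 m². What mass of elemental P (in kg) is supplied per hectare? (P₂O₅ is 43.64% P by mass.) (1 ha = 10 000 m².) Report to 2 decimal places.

P₂O₅ per 100 m² = 4 × 12% = 0.48 kg.
Elemental P = 0.48 × 0.4364 = 0.209472 kg per 100 m².
Convert to per hectare: 0.209472 × 100 = 20.9472 kg.

20.95 kg P per hectare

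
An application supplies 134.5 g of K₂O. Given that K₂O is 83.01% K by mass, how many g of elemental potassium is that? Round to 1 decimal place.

111.6 g K

K = 134.5 × 0.8301 = 111.648 g.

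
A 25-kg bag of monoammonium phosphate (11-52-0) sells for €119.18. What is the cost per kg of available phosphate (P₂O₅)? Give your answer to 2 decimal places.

P₂O₅ in bag = 25 × 52% = 13 kg.
Cost per kg P₂O₅ = €119.18 / 13 = €9.1677.

€9.17 per kg P₂O₅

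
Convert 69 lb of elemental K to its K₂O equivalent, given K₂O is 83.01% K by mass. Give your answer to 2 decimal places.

K₂O = 69 / 0.8301 = 83.1225 lb.

83.12 lb K₂O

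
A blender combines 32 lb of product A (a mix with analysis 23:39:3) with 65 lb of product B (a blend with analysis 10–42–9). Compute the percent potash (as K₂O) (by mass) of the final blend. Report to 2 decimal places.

7.02% K₂O

Total mass = 32 + 65 = 97 lb.
K₂O mass = 3%×32 + 9%×65 = 6.81 lb.
% K₂O = 6.81 / 97 = 7.02062%.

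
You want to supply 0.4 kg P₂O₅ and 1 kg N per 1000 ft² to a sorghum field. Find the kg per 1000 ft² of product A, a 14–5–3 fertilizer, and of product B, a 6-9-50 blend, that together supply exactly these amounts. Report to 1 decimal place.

Let a = kg of product A, b = kg of product B (per 1000 ft²).
P₂O₅: 0.05·a + 0.09·b = 0.4
N: 0.14·a + 0.06·b = 1
Solving simultaneously: a = 6.875, b = 0.625.

6.9 kg product A, 0.6 kg product B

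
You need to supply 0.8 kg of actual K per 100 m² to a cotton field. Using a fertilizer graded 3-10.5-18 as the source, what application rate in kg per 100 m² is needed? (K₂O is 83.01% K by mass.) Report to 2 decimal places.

As K₂O: 0.8 / 0.8301 = 0.963739 kg per 100 m².
Product per 100 m² = 0.963739 / 18% = 5.35411 kg.

5.35 kg of product per hundred sq m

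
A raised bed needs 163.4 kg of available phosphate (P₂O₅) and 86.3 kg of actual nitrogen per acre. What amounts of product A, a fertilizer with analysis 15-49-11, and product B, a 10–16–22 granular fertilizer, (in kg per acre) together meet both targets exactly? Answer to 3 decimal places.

101.280 kg product A, 711.080 kg product B

Let a = kg of product A, b = kg of product B (per acre).
P₂O₅: 0.49·a + 0.16·b = 163.4
N: 0.15·a + 0.1·b = 86.3
From row1: a = (163.4 − 0.16·b) / 0.49.
Into row2: 0.15·(163.4 − 0.16·b)/0.49 + 0.1·b = 86.3 → b = 711.08, a = 101.28.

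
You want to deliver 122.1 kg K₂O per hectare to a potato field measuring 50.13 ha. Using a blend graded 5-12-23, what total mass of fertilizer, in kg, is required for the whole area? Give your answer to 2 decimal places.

26612.49 kg

Product per hectare = 122.1 / 23% = 530.87 kg.
Total product = 530.87 × 50.13 = 26612.491 kg.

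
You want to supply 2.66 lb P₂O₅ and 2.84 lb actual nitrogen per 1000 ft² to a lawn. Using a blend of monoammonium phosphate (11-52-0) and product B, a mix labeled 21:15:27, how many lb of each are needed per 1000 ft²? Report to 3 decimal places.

Per-1000 ft² balance (a = monoammonium phosphate, b = product B):
P₂O₅: 0.52·a + 0.15·b = 2.66
N: 0.11·a + 0.21·b = 2.84
From row1: a = (2.66 − 0.15·b) / 0.52.
Into row2: 0.11·(2.66 − 0.15·b)/0.52 + 0.21·b = 2.84 → b = 12.7745, a = 1.43042.

1.430 lb monoammonium phosphate, 12.775 lb product B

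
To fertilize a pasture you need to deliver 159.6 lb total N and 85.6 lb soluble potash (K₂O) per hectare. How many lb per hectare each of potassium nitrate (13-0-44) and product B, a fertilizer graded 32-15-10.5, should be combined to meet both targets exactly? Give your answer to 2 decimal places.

83.63 lb potassium nitrate, 464.77 lb product B

With a, b = lb per hectare of potassium nitrate and product B:
N: 0.13·a + 0.32·b = 159.6
K₂O: 0.44·a + 0.105·b = 85.6
Eliminate b: (row1) − 0.32/0.105·(row2) → -1.21095·a = -101.276, so a = 83.6335.
Then b = (85.6 − 0.44·83.6335) / 0.105 = 464.774.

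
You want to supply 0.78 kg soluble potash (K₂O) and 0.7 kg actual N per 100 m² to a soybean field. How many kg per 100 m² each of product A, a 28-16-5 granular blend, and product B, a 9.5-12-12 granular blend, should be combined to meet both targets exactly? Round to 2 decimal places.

Per-100 m² balance (a = product A, b = product B):
K₂O: 0.05·a + 0.12·b = 0.78
N: 0.28·a + 0.095·b = 0.7
Solving simultaneously: a = 0.343154, b = 6.35702.

0.34 kg product A, 6.36 kg product B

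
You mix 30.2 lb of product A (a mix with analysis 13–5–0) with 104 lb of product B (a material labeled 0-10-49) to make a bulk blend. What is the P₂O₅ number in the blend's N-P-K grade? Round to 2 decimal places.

Total mass = 30.2 + 104 = 134.2 lb.
P₂O₅ mass = 5%×30.2 + 10%×104 = 11.91 lb.
% P₂O₅ = 11.91 / 134.2 = 8.87481%.

8.87% P₂O₅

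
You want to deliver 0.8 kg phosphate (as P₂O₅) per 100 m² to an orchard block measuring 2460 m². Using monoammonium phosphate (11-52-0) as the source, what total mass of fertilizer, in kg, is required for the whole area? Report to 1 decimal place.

37.8 kg

Product per 100 m² = 0.8 / 52% = 1.53846 kg.
Total product = 1.53846 × 2460 / 100 = 37.8462 kg.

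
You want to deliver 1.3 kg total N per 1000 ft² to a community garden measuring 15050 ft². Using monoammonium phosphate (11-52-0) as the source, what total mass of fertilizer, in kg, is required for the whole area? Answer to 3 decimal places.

Product per 1000 ft² = 1.3 / 11% = 11.8182 kg.
Total product = 11.8182 × 15050 / 1000 = 177.8636 kg.

177.864 kg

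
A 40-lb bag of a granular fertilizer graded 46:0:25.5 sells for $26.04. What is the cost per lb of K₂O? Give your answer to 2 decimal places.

$2.55 per lb K₂O

K₂O in bag = 40 × 25.5% = 10.2 lb.
Cost per lb K₂O = $26.04 / 10.2 = $2.5529.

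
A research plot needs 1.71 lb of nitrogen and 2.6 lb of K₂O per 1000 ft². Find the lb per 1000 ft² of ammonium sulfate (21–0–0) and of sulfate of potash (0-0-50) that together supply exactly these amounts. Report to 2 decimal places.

With a, b = lb per 1000 ft² of ammonium sulfate and sulfate of potash:
N: 0.21·a + 0·b = 1.71
K₂O: 0·a + 0.5·b = 2.6
Solving simultaneously: a = 8.14286, b = 5.2.

8.14 lb ammonium sulfate, 5.20 lb sulfate of potash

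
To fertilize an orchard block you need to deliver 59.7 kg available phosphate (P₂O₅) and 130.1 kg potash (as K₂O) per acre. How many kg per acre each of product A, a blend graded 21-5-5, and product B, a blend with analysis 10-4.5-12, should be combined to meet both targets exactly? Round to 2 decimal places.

349.20 kg product A, 938.67 kg product B

Let a = kg of product A, b = kg of product B (per acre).
P₂O₅: 0.05·a + 0.045·b = 59.7
K₂O: 0.05·a + 0.12·b = 130.1
From row1: a = (59.7 − 0.045·b) / 0.05.
Into row2: 0.05·(59.7 − 0.045·b)/0.05 + 0.12·b = 130.1 → b = 938.667, a = 349.2.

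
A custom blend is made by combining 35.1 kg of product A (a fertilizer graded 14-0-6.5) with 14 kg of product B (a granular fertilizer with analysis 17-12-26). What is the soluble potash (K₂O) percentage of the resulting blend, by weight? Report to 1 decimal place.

Total mass = 35.1 + 14 = 49.1 kg.
K₂O mass = 6.5%×35.1 + 26%×14 = 5.9215 kg.
% K₂O = 5.9215 / 49.1 = 12.0601%.

12.1% K₂O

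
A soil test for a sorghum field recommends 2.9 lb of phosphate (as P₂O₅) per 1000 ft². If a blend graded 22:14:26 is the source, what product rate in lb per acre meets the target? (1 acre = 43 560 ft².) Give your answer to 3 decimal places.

902.314 lb of product per acre

Product per 1000 ft² = 2.9 / 14% = 20.7143 lb.
Convert to per acre: 20.7143 × 43.56 = 902.3143 lb.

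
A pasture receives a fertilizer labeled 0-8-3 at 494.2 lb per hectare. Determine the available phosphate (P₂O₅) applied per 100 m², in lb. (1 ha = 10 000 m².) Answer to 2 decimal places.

0.40 lb P₂O₅ per hundred sq m

P₂O₅ per hectare = 494.2 × 8% = 39.536 lb.
Convert to per 100 m²: 39.536 × 0.01 = 0.39536 lb.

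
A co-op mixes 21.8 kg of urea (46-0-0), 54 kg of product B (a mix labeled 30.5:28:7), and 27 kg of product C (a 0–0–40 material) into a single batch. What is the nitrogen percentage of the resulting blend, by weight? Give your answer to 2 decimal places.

25.78% N

Total mass = 21.8 + 54 + 27 = 102.8 kg.
N mass = 46%×21.8 + 30.5%×54 + 0%×27 = 26.498 kg.
% N = 26.498 / 102.8 = 25.7763%.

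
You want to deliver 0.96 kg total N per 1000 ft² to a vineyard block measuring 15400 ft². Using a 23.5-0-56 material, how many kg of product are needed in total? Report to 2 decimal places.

Product per 1000 ft² = 0.96 / 23.5% = 4.08511 kg.
Total product = 4.08511 × 15400 / 1000 = 62.9106 kg.

62.91 kg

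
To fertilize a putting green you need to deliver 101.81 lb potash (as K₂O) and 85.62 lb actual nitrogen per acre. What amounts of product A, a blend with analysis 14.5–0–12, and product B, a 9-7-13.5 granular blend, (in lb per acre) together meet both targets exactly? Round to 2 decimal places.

273.03 lb product A, 511.46 lb product B

Let a = lb of product A, b = lb of product B (per acre).
K₂O: 0.12·a + 0.135·b = 101.81
N: 0.145·a + 0.09·b = 85.62
Eliminate a: (row1) − 0.12/0.145·(row2) → 0.0605172·b = 30.9521, so b = 511.459.
Back-substitute: a = (101.81 − 0.135·511.459) / 0.12 = 273.026.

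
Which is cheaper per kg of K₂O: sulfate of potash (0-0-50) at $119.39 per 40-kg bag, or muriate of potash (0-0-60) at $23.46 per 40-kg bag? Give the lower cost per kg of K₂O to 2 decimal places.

sulfate of potash: K₂O per bag = 40 × 50% = 20 kg; cost = 119.39 / 20 = $5.9695/kg K₂O.
muriate of potash: K₂O per bag = 40 × 60% = 24 kg; cost = 23.46 / 24 = $0.9775/kg K₂O.
muriate of potash is cheaper.

$0.98 per kg K₂O (muriate of potash)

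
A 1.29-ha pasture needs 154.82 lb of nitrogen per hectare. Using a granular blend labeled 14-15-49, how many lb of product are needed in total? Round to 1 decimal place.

Product per hectare = 154.82 / 14% = 1105.86 lb.
Total product = 1105.86 × 1.29 = 1426.56 lb.

1426.6 lb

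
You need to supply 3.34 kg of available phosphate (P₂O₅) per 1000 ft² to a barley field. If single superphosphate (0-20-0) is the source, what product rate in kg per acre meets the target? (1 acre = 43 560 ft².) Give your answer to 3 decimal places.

727.452 kg of product per acre

Product per 1000 ft² = 3.34 / 20% = 16.7 kg.
Convert to per acre: 16.7 × 43.56 = 727.452 kg.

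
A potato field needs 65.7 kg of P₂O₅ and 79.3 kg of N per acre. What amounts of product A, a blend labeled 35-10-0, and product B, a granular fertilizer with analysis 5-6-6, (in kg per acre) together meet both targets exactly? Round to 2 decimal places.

92.06 kg product A, 941.56 kg product B

With a, b = kg per acre of product A and product B:
P₂O₅: 0.1·a + 0.06·b = 65.7
N: 0.35·a + 0.05·b = 79.3
From row1: a = (65.7 − 0.06·b) / 0.1.
Into row2: 0.35·(65.7 − 0.06·b)/0.1 + 0.05·b = 79.3 → b = 941.563, a = 92.0625.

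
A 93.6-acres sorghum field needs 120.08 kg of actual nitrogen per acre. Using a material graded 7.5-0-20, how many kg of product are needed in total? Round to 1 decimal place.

149859.8 kg

Product per acre = 120.08 / 7.5% = 1601.07 kg.
Total product = 1601.07 × 93.6 = 149859.84 kg.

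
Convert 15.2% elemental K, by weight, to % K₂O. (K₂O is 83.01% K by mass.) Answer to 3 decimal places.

%K₂O = 15.2 / 0.8301 = 18.31105%.

18.311% K₂O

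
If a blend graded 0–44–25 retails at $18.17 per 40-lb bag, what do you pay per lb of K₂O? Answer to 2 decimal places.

$1.82 per lb K₂O

K₂O in bag = 40 × 25% = 10 lb.
Cost per lb K₂O = $18.17 / 10 = $1.8170.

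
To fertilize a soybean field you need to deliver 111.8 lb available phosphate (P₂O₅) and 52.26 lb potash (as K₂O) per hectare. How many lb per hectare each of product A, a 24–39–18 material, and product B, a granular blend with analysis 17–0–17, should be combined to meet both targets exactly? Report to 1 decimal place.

With a, b = lb per hectare of product A and product B:
P₂O₅: 0.39·a + 0·b = 111.8
K₂O: 0.18·a + 0.17·b = 52.26
Eliminate a: (row1) − 0.39/0.18·(row2) → -0.368333·b = -1.43, so b = 3.88235.
Back-substitute: a = (111.8 − 0·3.88235) / 0.39 = 286.667.

286.7 lb product A, 3.9 lb product B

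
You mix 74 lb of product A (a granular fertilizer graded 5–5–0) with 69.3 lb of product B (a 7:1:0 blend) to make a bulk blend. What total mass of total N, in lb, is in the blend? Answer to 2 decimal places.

8.55 lb N

N mass = 5%×74 + 7%×69.3 = 8.551 lb.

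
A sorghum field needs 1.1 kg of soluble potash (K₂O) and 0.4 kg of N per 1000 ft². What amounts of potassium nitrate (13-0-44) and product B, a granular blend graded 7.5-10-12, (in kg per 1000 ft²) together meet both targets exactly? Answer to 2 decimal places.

Per-1000 ft² balance (a = potassium nitrate, b = product B):
K₂O: 0.44·a + 0.12·b = 1.1
N: 0.13·a + 0.075·b = 0.4
Solving simultaneously: a = 1.98276, b = 1.89655.

1.98 kg potassium nitrate, 1.90 kg product B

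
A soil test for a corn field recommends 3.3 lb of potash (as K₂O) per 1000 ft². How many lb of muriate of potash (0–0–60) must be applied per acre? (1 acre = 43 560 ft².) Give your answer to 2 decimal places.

Product per 1000 ft² = 3.3 / 60% = 5.5 lb.
Convert to per acre: 5.5 × 43.56 = 239.58 lb.

239.58 lb of product per acre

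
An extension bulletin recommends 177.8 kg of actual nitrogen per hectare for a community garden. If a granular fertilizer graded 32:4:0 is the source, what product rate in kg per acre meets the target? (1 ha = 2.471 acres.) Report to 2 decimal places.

Product per hectare = 177.8 / 32% = 555.625 kg.
Convert to per acre: 555.625 × 0.404694 = 224.858 kg.

224.86 kg of product per acre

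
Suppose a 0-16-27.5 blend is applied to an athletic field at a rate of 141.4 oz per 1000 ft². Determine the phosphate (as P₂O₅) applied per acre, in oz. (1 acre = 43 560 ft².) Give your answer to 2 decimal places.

P₂O₅ per 1000 ft² = 141.4 × 16% = 22.624 oz.
Convert to per acre: 22.624 × 43.56 = 985.501 oz.

985.50 oz P₂O₅ per acre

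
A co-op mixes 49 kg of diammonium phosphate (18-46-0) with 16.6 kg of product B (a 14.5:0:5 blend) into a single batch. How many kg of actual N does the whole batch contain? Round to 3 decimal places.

11.227 kg N

N mass = 18%×49 + 14.5%×16.6 = 11.227 kg.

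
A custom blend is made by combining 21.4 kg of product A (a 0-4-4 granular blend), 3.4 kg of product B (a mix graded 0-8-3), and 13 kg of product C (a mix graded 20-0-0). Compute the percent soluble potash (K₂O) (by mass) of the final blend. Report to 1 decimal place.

Total mass = 21.4 + 3.4 + 13 = 37.8 kg.
K₂O mass = 4%×21.4 + 3%×3.4 + 0%×13 = 0.958 kg.
% K₂O = 0.958 / 37.8 = 2.53439%.

2.5% K₂O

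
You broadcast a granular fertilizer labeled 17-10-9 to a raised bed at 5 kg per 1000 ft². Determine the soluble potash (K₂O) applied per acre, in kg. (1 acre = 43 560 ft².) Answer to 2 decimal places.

19.60 kg K₂O per acre

K₂O per 1000 ft² = 5 × 9% = 0.45 kg.
Convert to per acre: 0.45 × 43.56 = 19.602 kg.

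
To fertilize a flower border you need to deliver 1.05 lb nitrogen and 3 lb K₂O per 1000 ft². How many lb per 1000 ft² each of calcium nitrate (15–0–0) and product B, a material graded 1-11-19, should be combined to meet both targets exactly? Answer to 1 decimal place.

5.9 lb calcium nitrate, 15.8 lb product B

Per-1000 ft² balance (a = calcium nitrate, b = product B):
N: 0.15·a + 0.01·b = 1.05
K₂O: 0·a + 0.19·b = 3
Solving simultaneously: a = 5.94737, b = 15.7895.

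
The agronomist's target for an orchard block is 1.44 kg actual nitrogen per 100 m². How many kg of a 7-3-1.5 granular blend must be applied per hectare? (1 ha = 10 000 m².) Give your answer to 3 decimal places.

Product per 100 m² = 1.44 / 7% = 20.5714 kg.
Convert to per hectare: 20.5714 × 100 = 2057.1429 kg.

2057.143 kg of product per hectare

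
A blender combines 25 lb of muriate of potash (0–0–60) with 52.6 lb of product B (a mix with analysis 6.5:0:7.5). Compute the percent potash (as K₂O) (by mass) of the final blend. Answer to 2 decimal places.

24.41% K₂O

Total mass = 25 + 52.6 = 77.6 lb.
K₂O mass = 60%×25 + 7.5%×52.6 = 18.945 lb.
% K₂O = 18.945 / 77.6 = 24.4137%.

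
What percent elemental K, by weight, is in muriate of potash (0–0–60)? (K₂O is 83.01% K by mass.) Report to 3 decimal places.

%K = 60 × 0.8301 = 49.806%.

49.806% K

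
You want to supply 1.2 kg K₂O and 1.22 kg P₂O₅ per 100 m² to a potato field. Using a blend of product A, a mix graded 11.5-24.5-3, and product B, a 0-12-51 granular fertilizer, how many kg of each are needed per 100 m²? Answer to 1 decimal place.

Per-100 m² balance (a = product A, b = product B):
K₂O: 0.03·a + 0.51·b = 1.2
P₂O₅: 0.245·a + 0.12·b = 1.22
From row1: a = (1.2 − 0.51·b) / 0.03.
Into row2: 0.245·(1.2 − 0.51·b)/0.03 + 0.12·b = 1.22 → b = 2.12114, a = 3.94067.

3.9 kg product A, 2.1 kg product B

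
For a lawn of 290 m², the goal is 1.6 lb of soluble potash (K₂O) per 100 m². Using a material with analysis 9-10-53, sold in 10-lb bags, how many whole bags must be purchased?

1 bags

Product per 100 m² = 1.6 / 53% = 3.01887 lb.
Total product = 3.01887 × 290 / 100 = 8.75472 lb.
Bags = ⌈8.75472 / 10⌉ = 1.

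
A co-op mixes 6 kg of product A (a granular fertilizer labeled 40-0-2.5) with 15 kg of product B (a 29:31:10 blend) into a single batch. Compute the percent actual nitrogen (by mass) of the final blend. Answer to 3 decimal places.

32.143% N

Total mass = 6 + 15 = 21 kg.
N mass = 40%×6 + 29%×15 = 6.75 kg.
% N = 6.75 / 21 = 32.1429%.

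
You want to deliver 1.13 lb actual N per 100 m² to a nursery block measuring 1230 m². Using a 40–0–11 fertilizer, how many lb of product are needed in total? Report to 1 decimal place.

Product per 100 m² = 1.13 / 40% = 2.825 lb.
Total product = 2.825 × 1230 / 100 = 34.7475 lb.

34.7 lb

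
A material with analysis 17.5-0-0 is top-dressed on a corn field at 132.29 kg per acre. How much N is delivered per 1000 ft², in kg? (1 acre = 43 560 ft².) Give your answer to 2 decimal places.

0.53 kg N per thousand sq ft

nitrogen per acre = 132.29 × 17.5% = 23.1507 kg.
Convert to per 1000 ft²: 23.1507 × 0.0229568 = 0.531468 kg.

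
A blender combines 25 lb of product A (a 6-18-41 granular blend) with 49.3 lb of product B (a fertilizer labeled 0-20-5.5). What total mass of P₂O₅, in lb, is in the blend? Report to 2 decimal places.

P₂O₅ mass = 18%×25 + 20%×49.3 = 14.36 lb.

14.36 lb P₂O₅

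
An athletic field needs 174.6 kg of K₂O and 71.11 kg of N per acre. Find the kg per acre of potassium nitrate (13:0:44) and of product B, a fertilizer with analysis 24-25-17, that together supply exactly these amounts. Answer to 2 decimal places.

Let a = kg of potassium nitrate, b = kg of product B (per acre).
K₂O: 0.44·a + 0.17·b = 174.6
N: 0.13·a + 0.24·b = 71.11
Eliminate b: (row1) − 0.17/0.24·(row2) → 0.347917·a = 124.23, so a = 357.069.
Then b = (71.11 − 0.13·357.069) / 0.24 = 102.879.

357.07 kg potassium nitrate, 102.88 kg product B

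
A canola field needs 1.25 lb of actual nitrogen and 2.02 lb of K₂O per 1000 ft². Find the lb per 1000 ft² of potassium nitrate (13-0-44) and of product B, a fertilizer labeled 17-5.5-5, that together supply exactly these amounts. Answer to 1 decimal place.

With a, b = lb per 1000 ft² of potassium nitrate and product B:
N: 0.13·a + 0.17·b = 1.25
K₂O: 0.44·a + 0.05·b = 2.02
Solving simultaneously: a = 4.11274, b = 4.20791.

4.1 lb potassium nitrate, 4.2 lb product B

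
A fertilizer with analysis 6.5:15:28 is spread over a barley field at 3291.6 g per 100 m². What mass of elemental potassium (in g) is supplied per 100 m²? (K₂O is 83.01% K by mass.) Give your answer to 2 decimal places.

765.06 g K per hundred sq m

K₂O per 100 m² = 3291.6 × 28% = 921.648 g.
Elemental K = 921.648 × 0.8301 = 765.060005 g per 100 m².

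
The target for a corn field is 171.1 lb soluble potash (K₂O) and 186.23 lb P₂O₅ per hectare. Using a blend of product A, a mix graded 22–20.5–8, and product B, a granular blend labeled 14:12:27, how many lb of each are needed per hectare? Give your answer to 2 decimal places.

Per-hectare balance (a = product A, b = product B):
K₂O: 0.08·a + 0.27·b = 171.1
P₂O₅: 0.205·a + 0.12·b = 186.23
Eliminate b: (row1) − 0.27/0.12·(row2) → -0.38125·a = -247.918, so a = 650.275.
Then b = (186.23 − 0.205·650.275) / 0.12 = 441.0295.

650.28 lb product A, 441.03 lb product B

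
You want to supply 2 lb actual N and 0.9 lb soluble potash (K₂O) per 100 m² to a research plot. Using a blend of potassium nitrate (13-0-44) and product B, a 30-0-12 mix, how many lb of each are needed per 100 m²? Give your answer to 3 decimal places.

0.258 lb potassium nitrate, 6.555 lb product B

Let a = lb of potassium nitrate, b = lb of product B (per 100 m²).
N: 0.13·a + 0.3·b = 2
K₂O: 0.44·a + 0.12·b = 0.9
From row1: a = (2 − 0.3·b) / 0.13.
Into row2: 0.44·(2 − 0.3·b)/0.13 + 0.12·b = 0.9 → b = 6.55498, a = 0.257732.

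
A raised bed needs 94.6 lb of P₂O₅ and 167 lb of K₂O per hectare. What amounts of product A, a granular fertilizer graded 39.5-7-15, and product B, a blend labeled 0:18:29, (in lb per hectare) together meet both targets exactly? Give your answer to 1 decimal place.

391.9 lb product A, 373.1 lb product B

Per-hectare balance (a = product A, b = product B):
P₂O₅: 0.07·a + 0.18·b = 94.6
K₂O: 0.15·a + 0.29·b = 167
Solving simultaneously: a = 391.94, b = 373.134.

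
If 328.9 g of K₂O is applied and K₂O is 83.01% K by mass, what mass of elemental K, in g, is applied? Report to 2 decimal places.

273.02 g K

K = 328.9 × 0.8301 = 273.0199 g.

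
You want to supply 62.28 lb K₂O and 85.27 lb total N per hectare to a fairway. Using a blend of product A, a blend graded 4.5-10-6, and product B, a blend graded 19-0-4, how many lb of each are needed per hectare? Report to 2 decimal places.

877.33 lb product A, 241.00 lb product B

With a, b = lb per hectare of product A and product B:
K₂O: 0.06·a + 0.04·b = 62.28
N: 0.045·a + 0.19·b = 85.27
Solving simultaneously: a = 877.333, b = 241.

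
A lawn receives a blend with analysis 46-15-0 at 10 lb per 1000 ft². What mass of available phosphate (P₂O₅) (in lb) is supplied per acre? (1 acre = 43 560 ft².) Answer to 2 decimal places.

P₂O₅ per 1000 ft² = 10 × 15% = 1.5 lb.
Convert to per acre: 1.5 × 43.56 = 65.34 lb.

65.34 lb P₂O₅ per acre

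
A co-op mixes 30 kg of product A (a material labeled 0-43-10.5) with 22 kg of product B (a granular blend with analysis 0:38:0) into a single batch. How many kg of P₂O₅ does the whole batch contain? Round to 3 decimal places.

P₂O₅ mass = 43%×30 + 38%×22 = 21.26 kg.

21.260 kg P₂O₅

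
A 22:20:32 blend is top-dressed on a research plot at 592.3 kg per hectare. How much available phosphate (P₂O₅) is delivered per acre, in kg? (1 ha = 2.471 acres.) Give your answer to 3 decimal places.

47.940 kg P₂O₅ per acre

P₂O₅ per hectare = 592.3 × 20% = 118.46 kg.
Convert to per acre: 118.46 × 0.404694 = 47.9401 kg.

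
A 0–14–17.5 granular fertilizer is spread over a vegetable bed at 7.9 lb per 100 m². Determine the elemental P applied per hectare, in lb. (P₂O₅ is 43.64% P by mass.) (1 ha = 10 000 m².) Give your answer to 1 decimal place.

P₂O₅ per 100 m² = 7.9 × 14% = 1.106 lb.
Elemental P = 1.106 × 0.4364 = 0.482658 lb per 100 m².
Convert to per hectare: 0.482658 × 100 = 48.2658 lb.

48.3 lb P per hectare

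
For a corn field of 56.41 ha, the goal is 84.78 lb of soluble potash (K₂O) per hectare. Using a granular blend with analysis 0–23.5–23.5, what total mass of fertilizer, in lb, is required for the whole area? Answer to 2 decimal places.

20350.81 lb

Product per hectare = 84.78 / 23.5% = 360.766 lb.
Total product = 360.766 × 56.41 = 20350.808 lb.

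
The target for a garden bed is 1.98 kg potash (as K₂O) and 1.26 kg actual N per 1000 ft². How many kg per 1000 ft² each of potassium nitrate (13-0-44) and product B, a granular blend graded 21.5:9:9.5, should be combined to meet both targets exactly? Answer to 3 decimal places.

3.720 kg potassium nitrate, 3.611 kg product B

With a, b = kg per 1000 ft² of potassium nitrate and product B:
K₂O: 0.44·a + 0.095·b = 1.98
N: 0.13·a + 0.215·b = 1.26
Eliminate b: (row1) − 0.095/0.215·(row2) → 0.382558·a = 1.42326, so a = 3.72036.
Then b = (1.26 − 0.13·3.72036) / 0.215 = 3.61094.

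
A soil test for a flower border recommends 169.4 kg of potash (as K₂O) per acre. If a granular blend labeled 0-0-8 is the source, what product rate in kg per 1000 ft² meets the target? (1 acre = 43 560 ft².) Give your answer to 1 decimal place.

Product per acre = 169.4 / 8% = 2117.5 kg.
Convert to per 1000 ft²: 2117.5 × 0.0229568 = 48.6111 kg.

48.6 kg of product per thousand sq ft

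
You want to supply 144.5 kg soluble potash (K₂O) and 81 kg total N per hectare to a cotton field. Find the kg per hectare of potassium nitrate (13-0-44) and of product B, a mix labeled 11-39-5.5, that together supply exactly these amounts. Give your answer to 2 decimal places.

Per-hectare balance (a = potassium nitrate, b = product B):
K₂O: 0.44·a + 0.055·b = 144.5
N: 0.13·a + 0.11·b = 81
Eliminate b: (row1) − 0.055/0.11·(row2) → 0.375·a = 104, so a = 277.333.
Then b = (81 − 0.13·277.333) / 0.11 = 408.606.

277.33 kg potassium nitrate, 408.61 kg product B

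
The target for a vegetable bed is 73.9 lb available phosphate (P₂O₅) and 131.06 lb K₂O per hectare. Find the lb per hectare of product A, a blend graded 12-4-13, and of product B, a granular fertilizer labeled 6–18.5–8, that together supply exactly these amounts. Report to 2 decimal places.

879.33 lb product A, 209.33 lb product B

With a, b = lb per hectare of product A and product B:
P₂O₅: 0.04·a + 0.185·b = 73.9
K₂O: 0.13·a + 0.08·b = 131.06
Eliminate b: (row1) − 0.185/0.08·(row2) → -0.260625·a = -229.176, so a = 879.333.
Then b = (131.06 − 0.13·879.333) / 0.08 = 209.333.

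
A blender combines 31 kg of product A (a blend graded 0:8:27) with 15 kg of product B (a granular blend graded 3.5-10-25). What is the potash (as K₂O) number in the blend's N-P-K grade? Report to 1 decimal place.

26.3% K₂O

Total mass = 31 + 15 = 46 kg.
K₂O mass = 27%×31 + 25%×15 = 12.12 kg.
% K₂O = 12.12 / 46 = 26.3478%.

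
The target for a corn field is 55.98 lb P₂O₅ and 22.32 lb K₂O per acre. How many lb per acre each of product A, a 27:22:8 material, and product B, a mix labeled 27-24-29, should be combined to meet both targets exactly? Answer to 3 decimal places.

243.888 lb product A, 9.686 lb product B

Let a = lb of product A, b = lb of product B (per acre).
P₂O₅: 0.22·a + 0.24·b = 55.98
K₂O: 0.08·a + 0.29·b = 22.32
From row1: a = (55.98 − 0.24·b) / 0.22.
Into row2: 0.08·(55.98 − 0.24·b)/0.22 + 0.29·b = 22.32 → b = 9.6861, a = 243.8879.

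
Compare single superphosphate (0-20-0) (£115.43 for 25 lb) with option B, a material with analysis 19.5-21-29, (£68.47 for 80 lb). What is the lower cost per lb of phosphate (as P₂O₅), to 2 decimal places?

£4.08 per lb P₂O₅ (option B)

single superphosphate: P₂O₅ per bag = 25 × 20% = 5 lb; cost = 115.43 / 5 = £23.0860/lb P₂O₅.
option B: P₂O₅ per bag = 80 × 21% = 16.8 lb; cost = 68.47 / 16.8 = £4.0756/lb P₂O₅.
option B is cheaper.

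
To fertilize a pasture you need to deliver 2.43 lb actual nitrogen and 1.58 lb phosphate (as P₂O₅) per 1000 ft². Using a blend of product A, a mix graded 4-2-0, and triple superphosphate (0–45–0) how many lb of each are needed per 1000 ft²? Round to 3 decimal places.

60.750 lb product A, 0.811 lb triple superphosphate

Per-1000 ft² balance (a = product A, b = triple superphosphate):
N: 0.04·a + 0·b = 2.43
P₂O₅: 0.02·a + 0.45·b = 1.58
From row1: a = (2.43 − 0·b) / 0.04.
Into row2: 0.02·(2.43 − 0·b)/0.04 + 0.45·b = 1.58 → b = 0.811111, a = 60.75.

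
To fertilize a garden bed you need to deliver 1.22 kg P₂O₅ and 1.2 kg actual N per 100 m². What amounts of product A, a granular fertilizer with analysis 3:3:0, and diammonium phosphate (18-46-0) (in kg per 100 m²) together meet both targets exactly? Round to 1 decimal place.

Let a = kg of product A, b = kg of diammonium phosphate (per 100 m²).
P₂O₅: 0.03·a + 0.46·b = 1.22
N: 0.03·a + 0.18·b = 1.2
Eliminate b: (row1) − 0.46/0.18·(row2) → -0.0466667·a = -1.84667, so a = 39.5714.
Then b = (1.2 − 0.03·39.5714) / 0.18 = 0.0714286.

39.6 kg product A, 0.1 kg diammonium phosphate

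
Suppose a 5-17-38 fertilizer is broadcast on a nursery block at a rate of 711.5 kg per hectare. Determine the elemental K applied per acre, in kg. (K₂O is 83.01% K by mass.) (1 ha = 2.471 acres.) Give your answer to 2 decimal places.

90.83 kg K per acre

K₂O per hectare = 711.5 × 38% = 270.37 kg.
Elemental K = 270.37 × 0.8301 = 224.434 kg per hectare.
Convert to per acre: 224.434 × 0.404694 = 90.8273 kg.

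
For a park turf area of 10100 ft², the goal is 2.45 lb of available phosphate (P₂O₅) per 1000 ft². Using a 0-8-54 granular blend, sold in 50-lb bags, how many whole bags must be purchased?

Product per 1000 ft² = 2.45 / 8% = 30.625 lb.
Total product = 30.625 × 10100 / 1000 = 309.312 lb.
Bags = ⌈309.312 / 50⌉ = 7.

7 bags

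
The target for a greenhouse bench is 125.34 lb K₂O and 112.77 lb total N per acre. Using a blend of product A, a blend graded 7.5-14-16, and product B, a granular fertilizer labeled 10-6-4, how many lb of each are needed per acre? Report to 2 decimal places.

Let a = lb of product A, b = lb of product B (per acre).
K₂O: 0.16·a + 0.04·b = 125.34
N: 0.075·a + 0.1·b = 112.77
Eliminate b: (row1) − 0.04/0.1·(row2) → 0.13·a = 80.232, so a = 617.169.
Then b = (112.77 − 0.075·617.169) / 0.1 = 664.823.

617.17 lb product A, 664.82 lb product B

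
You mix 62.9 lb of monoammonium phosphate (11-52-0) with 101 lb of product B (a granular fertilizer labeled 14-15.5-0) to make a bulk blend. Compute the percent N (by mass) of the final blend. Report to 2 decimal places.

Total mass = 62.9 + 101 = 163.9 lb.
N mass = 11%×62.9 + 14%×101 = 21.059 lb.
% N = 21.059 / 163.9 = 12.8487%.

12.85% N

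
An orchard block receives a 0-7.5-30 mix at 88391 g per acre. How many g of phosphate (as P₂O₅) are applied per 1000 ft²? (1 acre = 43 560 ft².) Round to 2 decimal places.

152.19 g P₂O₅ per thousand sq ft

P₂O₅ per acre = 88391 × 7.5% = 6629.32 g.
Convert to per 1000 ft²: 6629.32 × 0.0229568 = 152.188 g.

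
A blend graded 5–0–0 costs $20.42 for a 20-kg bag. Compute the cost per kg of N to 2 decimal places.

$20.42 per kg N

N in bag = 20 × 5% = 1 kg.
Cost per kg N = $20.42 / 1 = $20.4200.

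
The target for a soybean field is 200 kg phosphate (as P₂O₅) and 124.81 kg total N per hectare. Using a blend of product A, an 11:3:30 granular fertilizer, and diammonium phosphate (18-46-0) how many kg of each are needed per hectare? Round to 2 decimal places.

Let a = kg of product A, b = kg of diammonium phosphate (per hectare).
P₂O₅: 0.03·a + 0.46·b = 200
N: 0.11·a + 0.18·b = 124.81
Solving simultaneously: a = 473.7301, b = 403.887.

473.73 kg product A, 403.89 kg diammonium phosphate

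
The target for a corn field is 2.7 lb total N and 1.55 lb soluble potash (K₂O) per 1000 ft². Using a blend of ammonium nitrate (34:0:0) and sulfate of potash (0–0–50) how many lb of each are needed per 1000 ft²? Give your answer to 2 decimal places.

7.94 lb ammonium nitrate, 3.10 lb sulfate of potash

Let a = lb of ammonium nitrate, b = lb of sulfate of potash (per 1000 ft²).
N: 0.34·a + 0·b = 2.7
K₂O: 0·a + 0.5·b = 1.55
Solving simultaneously: a = 7.94118, b = 3.1.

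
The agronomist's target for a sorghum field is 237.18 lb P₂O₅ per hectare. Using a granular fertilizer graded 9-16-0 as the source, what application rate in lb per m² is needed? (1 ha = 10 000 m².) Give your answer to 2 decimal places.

0.15 lb of product per sq m

Product per hectare = 237.18 / 16% = 1482.38 lb.
Convert to per m²: 1482.38 × 0.0001 = 0.148237 lb.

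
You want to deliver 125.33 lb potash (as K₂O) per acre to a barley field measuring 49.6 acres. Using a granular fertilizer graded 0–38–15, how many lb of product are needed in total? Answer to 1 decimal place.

Product per acre = 125.33 / 15% = 835.533 lb.
Total product = 835.533 × 49.6 = 41442.45 lb.

41442.5 lb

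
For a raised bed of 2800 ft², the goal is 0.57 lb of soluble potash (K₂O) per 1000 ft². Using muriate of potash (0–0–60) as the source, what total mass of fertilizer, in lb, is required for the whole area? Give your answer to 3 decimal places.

2.660 lb

Product per 1000 ft² = 0.57 / 60% = 0.95 lb.
Total product = 0.95 × 2800 / 1000 = 2.66 lb.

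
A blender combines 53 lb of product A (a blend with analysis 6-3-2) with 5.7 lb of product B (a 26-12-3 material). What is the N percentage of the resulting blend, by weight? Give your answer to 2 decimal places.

Total mass = 53 + 5.7 = 58.7 lb.
N mass = 6%×53 + 26%×5.7 = 4.662 lb.
% N = 4.662 / 58.7 = 7.94208%.

7.94% N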